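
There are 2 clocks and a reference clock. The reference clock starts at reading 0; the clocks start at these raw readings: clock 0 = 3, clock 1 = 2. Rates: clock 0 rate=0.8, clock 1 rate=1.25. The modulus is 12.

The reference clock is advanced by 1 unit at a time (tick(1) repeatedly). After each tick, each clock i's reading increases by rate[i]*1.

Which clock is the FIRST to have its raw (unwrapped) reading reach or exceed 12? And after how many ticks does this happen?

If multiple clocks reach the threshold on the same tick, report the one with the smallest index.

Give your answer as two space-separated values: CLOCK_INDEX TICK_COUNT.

Answer: 1 8

Derivation:
clock 0: start=3, rate=0.8, needs 12-3 = 9; ticks = ceil(9/0.8) = ceil(11.2500) = 12; reading at tick 12 = 3 + 0.8*12 = 12.6000
clock 1: start=2, rate=1.25, needs 12-2 = 10; ticks = ceil(10/1.25) = ceil(8.0000) = 8; reading at tick 8 = 2 + 1.25*8 = 12.0000
Minimum tick count = 8; winners = [1]; smallest index = 1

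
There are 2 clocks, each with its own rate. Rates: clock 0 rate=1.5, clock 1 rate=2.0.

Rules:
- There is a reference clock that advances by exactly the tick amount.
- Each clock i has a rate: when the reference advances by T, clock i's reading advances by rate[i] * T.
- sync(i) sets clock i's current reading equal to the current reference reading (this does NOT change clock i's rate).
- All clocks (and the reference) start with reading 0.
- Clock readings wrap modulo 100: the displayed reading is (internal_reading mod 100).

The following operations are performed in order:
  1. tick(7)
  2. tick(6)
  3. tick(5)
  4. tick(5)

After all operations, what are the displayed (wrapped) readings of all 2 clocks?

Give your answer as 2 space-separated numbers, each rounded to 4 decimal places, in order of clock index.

Answer: 34.5000 46.0000

Derivation:
After op 1 tick(7): ref=7.0000 raw=[10.5000 14.0000]
After op 2 tick(6): ref=13.0000 raw=[19.5000 26.0000]
After op 3 tick(5): ref=18.0000 raw=[27.0000 36.0000]
After op 4 tick(5): ref=23.0000 raw=[34.5000 46.0000]
Wrap final raw readings (mod 100): 34.5000 mod 100 = 34.5000; 46.0000 mod 100 = 46.0000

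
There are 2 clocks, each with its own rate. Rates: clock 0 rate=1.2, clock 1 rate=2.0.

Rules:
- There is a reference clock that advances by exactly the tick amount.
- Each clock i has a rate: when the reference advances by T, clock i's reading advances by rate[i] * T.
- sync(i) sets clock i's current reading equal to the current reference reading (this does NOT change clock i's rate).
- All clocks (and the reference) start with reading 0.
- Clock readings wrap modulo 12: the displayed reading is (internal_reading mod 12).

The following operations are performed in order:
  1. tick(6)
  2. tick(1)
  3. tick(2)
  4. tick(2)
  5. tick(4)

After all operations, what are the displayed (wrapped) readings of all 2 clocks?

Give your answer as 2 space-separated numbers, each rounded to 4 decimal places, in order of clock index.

After op 1 tick(6): ref=6.0000 raw=[7.2000 12.0000]
After op 2 tick(1): ref=7.0000 raw=[8.4000 14.0000]
After op 3 tick(2): ref=9.0000 raw=[10.8000 18.0000]
After op 4 tick(2): ref=11.0000 raw=[13.2000 22.0000]
After op 5 tick(4): ref=15.0000 raw=[18.0000 30.0000]
Wrap final raw readings (mod 12): 18.0000 mod 12 = 6.0000; 30.0000 mod 12 = 6.0000

Answer: 6.0000 6.0000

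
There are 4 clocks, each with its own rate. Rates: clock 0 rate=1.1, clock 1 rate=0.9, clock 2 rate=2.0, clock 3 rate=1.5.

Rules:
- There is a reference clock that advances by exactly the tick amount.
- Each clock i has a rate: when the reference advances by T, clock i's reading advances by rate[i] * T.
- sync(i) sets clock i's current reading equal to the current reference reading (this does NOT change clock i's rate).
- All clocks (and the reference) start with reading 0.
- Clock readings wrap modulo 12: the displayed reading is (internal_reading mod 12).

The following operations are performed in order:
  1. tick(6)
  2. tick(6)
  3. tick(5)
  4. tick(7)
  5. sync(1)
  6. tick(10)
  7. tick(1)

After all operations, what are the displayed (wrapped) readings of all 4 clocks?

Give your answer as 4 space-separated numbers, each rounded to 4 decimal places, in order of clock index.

After op 1 tick(6): ref=6.0000 raw=[6.6000 5.4000 12.0000 9.0000]
After op 2 tick(6): ref=12.0000 raw=[13.2000 10.8000 24.0000 18.0000]
After op 3 tick(5): ref=17.0000 raw=[18.7000 15.3000 34.0000 25.5000]
After op 4 tick(7): ref=24.0000 raw=[26.4000 21.6000 48.0000 36.0000]
After op 5 sync(1): ref=24.0000 raw=[26.4000 24.0000 48.0000 36.0000]
After op 6 tick(10): ref=34.0000 raw=[37.4000 33.0000 68.0000 51.0000]
After op 7 tick(1): ref=35.0000 raw=[38.5000 33.9000 70.0000 52.5000]
Wrap final raw readings (mod 12): 38.5000 mod 12 = 2.5000; 33.9000 mod 12 = 9.9000; 70.0000 mod 12 = 10.0000; 52.5000 mod 12 = 4.5000

Answer: 2.5000 9.9000 10.0000 4.5000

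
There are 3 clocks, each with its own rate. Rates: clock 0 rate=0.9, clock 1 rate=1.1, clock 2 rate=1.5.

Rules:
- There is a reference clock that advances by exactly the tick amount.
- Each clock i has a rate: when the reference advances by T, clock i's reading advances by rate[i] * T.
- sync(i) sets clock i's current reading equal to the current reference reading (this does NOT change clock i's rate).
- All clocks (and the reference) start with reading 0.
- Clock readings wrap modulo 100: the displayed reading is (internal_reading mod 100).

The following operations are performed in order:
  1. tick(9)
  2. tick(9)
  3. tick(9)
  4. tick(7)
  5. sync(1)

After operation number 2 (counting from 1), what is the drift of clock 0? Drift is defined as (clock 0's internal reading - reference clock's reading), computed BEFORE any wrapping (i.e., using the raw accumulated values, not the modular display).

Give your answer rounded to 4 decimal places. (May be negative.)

Answer: -1.8000

Derivation:
After op 1 tick(9): ref=9.0000 raw=[8.1000 9.9000 13.5000]
After op 2 tick(9): ref=18.0000 raw=[16.2000 19.8000 27.0000]
Drift of clock 0 after op 2: 16.2000 - 18.0000 = -1.8000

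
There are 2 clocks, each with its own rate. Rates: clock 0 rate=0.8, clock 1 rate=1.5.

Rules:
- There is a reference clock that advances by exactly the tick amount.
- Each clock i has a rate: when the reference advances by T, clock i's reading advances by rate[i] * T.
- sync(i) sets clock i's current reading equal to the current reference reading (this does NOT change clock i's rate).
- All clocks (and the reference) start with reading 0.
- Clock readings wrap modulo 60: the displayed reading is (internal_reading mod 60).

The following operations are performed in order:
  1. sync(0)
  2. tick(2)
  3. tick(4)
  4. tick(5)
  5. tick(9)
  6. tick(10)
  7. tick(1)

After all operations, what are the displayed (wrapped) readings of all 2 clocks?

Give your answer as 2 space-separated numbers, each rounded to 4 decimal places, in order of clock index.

After op 1 sync(0): ref=0.0000 raw=[0.0000 0.0000]
After op 2 tick(2): ref=2.0000 raw=[1.6000 3.0000]
After op 3 tick(4): ref=6.0000 raw=[4.8000 9.0000]
After op 4 tick(5): ref=11.0000 raw=[8.8000 16.5000]
After op 5 tick(9): ref=20.0000 raw=[16.0000 30.0000]
After op 6 tick(10): ref=30.0000 raw=[24.0000 45.0000]
After op 7 tick(1): ref=31.0000 raw=[24.8000 46.5000]
Wrap final raw readings (mod 60): 24.8000 mod 60 = 24.8000; 46.5000 mod 60 = 46.5000

Answer: 24.8000 46.5000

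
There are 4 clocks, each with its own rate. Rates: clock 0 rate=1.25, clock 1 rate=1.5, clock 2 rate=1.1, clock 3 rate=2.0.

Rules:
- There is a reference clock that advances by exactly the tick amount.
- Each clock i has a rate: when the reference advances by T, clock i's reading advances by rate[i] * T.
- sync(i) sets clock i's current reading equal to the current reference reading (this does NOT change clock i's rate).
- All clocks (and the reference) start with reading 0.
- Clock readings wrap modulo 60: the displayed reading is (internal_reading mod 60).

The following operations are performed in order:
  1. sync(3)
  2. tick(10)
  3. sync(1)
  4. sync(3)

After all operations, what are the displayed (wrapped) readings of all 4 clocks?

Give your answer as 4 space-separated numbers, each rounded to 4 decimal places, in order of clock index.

Answer: 12.5000 10.0000 11.0000 10.0000

Derivation:
After op 1 sync(3): ref=0.0000 raw=[0.0000 0.0000 0.0000 0.0000]
After op 2 tick(10): ref=10.0000 raw=[12.5000 15.0000 11.0000 20.0000]
After op 3 sync(1): ref=10.0000 raw=[12.5000 10.0000 11.0000 20.0000]
After op 4 sync(3): ref=10.0000 raw=[12.5000 10.0000 11.0000 10.0000]
Wrap final raw readings (mod 60): 12.5000 mod 60 = 12.5000; 10.0000 mod 60 = 10.0000; 11.0000 mod 60 = 11.0000; 10.0000 mod 60 = 10.0000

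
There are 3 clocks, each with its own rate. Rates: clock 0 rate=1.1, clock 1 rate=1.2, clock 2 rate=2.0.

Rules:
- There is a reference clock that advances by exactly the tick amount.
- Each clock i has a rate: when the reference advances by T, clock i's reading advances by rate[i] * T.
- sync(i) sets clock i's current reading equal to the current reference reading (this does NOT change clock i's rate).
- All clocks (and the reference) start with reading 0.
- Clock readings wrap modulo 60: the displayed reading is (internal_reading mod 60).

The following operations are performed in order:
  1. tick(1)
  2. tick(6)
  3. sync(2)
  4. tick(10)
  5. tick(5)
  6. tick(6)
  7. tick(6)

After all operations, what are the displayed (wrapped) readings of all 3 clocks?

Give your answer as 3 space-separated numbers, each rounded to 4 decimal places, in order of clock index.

Answer: 37.4000 40.8000 1.0000

Derivation:
After op 1 tick(1): ref=1.0000 raw=[1.1000 1.2000 2.0000]
After op 2 tick(6): ref=7.0000 raw=[7.7000 8.4000 14.0000]
After op 3 sync(2): ref=7.0000 raw=[7.7000 8.4000 7.0000]
After op 4 tick(10): ref=17.0000 raw=[18.7000 20.4000 27.0000]
After op 5 tick(5): ref=22.0000 raw=[24.2000 26.4000 37.0000]
After op 6 tick(6): ref=28.0000 raw=[30.8000 33.6000 49.0000]
After op 7 tick(6): ref=34.0000 raw=[37.4000 40.8000 61.0000]
Wrap final raw readings (mod 60): 37.4000 mod 60 = 37.4000; 40.8000 mod 60 = 40.8000; 61.0000 mod 60 = 1.0000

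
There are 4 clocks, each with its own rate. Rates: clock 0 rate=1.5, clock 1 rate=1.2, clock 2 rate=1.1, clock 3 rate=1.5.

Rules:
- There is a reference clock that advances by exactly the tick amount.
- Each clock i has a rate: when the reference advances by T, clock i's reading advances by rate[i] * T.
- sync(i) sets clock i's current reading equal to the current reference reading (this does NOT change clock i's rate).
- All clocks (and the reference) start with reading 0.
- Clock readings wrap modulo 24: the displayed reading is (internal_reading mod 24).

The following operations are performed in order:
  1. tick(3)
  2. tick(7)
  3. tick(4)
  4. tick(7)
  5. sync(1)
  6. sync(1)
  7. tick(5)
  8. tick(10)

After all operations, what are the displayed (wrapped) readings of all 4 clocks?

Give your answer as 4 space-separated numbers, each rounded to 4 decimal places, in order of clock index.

Answer: 6.0000 15.0000 15.6000 6.0000

Derivation:
After op 1 tick(3): ref=3.0000 raw=[4.5000 3.6000 3.3000 4.5000]
After op 2 tick(7): ref=10.0000 raw=[15.0000 12.0000 11.0000 15.0000]
After op 3 tick(4): ref=14.0000 raw=[21.0000 16.8000 15.4000 21.0000]
After op 4 tick(7): ref=21.0000 raw=[31.5000 25.2000 23.1000 31.5000]
After op 5 sync(1): ref=21.0000 raw=[31.5000 21.0000 23.1000 31.5000]
After op 6 sync(1): ref=21.0000 raw=[31.5000 21.0000 23.1000 31.5000]
After op 7 tick(5): ref=26.0000 raw=[39.0000 27.0000 28.6000 39.0000]
After op 8 tick(10): ref=36.0000 raw=[54.0000 39.0000 39.6000 54.0000]
Wrap final raw readings (mod 24): 54.0000 mod 24 = 6.0000; 39.0000 mod 24 = 15.0000; 39.6000 mod 24 = 15.6000; 54.0000 mod 24 = 6.0000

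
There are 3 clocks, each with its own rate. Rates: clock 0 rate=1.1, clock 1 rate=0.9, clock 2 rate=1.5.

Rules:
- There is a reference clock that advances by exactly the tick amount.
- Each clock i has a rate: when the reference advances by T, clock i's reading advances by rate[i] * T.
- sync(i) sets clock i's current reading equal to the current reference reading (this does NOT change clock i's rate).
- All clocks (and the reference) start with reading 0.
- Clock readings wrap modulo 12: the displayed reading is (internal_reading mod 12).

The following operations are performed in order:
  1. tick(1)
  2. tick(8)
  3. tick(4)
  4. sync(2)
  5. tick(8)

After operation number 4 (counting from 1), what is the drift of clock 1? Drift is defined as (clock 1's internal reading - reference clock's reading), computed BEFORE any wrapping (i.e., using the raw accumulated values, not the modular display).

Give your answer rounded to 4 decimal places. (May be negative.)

Answer: -1.3000

Derivation:
After op 1 tick(1): ref=1.0000 raw=[1.1000 0.9000 1.5000]
After op 2 tick(8): ref=9.0000 raw=[9.9000 8.1000 13.5000]
After op 3 tick(4): ref=13.0000 raw=[14.3000 11.7000 19.5000]
After op 4 sync(2): ref=13.0000 raw=[14.3000 11.7000 13.0000]
Drift of clock 1 after op 4: 11.7000 - 13.0000 = -1.3000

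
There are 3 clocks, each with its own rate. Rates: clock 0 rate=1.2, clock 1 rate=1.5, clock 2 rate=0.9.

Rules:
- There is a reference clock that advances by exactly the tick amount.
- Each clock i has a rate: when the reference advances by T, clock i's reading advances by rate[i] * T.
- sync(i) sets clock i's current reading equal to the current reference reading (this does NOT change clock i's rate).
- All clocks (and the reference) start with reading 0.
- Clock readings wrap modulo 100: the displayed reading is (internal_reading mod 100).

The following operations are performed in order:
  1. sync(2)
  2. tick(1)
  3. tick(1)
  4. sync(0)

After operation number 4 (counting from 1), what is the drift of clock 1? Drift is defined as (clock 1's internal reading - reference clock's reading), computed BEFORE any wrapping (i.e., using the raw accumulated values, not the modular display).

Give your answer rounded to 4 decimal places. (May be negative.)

Answer: 1.0000

Derivation:
After op 1 sync(2): ref=0.0000 raw=[0.0000 0.0000 0.0000]
After op 2 tick(1): ref=1.0000 raw=[1.2000 1.5000 0.9000]
After op 3 tick(1): ref=2.0000 raw=[2.4000 3.0000 1.8000]
After op 4 sync(0): ref=2.0000 raw=[2.0000 3.0000 1.8000]
Drift of clock 1 after op 4: 3.0000 - 2.0000 = 1.0000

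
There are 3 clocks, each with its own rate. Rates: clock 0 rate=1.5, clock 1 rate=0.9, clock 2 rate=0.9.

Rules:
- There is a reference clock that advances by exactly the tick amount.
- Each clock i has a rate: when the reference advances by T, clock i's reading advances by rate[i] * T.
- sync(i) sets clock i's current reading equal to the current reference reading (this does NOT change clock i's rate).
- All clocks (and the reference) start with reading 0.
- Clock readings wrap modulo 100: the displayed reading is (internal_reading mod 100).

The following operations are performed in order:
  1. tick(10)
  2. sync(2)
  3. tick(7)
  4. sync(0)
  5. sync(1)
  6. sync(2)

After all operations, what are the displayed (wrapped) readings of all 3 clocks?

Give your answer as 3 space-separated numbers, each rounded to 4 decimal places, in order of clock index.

Answer: 17.0000 17.0000 17.0000

Derivation:
After op 1 tick(10): ref=10.0000 raw=[15.0000 9.0000 9.0000]
After op 2 sync(2): ref=10.0000 raw=[15.0000 9.0000 10.0000]
After op 3 tick(7): ref=17.0000 raw=[25.5000 15.3000 16.3000]
After op 4 sync(0): ref=17.0000 raw=[17.0000 15.3000 16.3000]
After op 5 sync(1): ref=17.0000 raw=[17.0000 17.0000 16.3000]
After op 6 sync(2): ref=17.0000 raw=[17.0000 17.0000 17.0000]
Wrap final raw readings (mod 100): 17.0000 mod 100 = 17.0000; 17.0000 mod 100 = 17.0000; 17.0000 mod 100 = 17.0000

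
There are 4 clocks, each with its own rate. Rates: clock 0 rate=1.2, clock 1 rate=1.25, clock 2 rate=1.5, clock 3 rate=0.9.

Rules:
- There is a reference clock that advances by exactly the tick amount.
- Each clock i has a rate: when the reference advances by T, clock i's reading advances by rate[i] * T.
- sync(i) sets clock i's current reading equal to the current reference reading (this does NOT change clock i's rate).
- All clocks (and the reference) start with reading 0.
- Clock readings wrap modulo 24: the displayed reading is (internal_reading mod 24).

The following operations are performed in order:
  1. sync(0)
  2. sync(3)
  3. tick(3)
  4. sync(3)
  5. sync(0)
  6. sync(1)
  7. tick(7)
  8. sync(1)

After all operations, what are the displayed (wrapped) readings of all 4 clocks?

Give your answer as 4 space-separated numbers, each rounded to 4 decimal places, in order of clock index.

Answer: 11.4000 10.0000 15.0000 9.3000

Derivation:
After op 1 sync(0): ref=0.0000 raw=[0.0000 0.0000 0.0000 0.0000]
After op 2 sync(3): ref=0.0000 raw=[0.0000 0.0000 0.0000 0.0000]
After op 3 tick(3): ref=3.0000 raw=[3.6000 3.7500 4.5000 2.7000]
After op 4 sync(3): ref=3.0000 raw=[3.6000 3.7500 4.5000 3.0000]
After op 5 sync(0): ref=3.0000 raw=[3.0000 3.7500 4.5000 3.0000]
After op 6 sync(1): ref=3.0000 raw=[3.0000 3.0000 4.5000 3.0000]
After op 7 tick(7): ref=10.0000 raw=[11.4000 11.7500 15.0000 9.3000]
After op 8 sync(1): ref=10.0000 raw=[11.4000 10.0000 15.0000 9.3000]
Wrap final raw readings (mod 24): 11.4000 mod 24 = 11.4000; 10.0000 mod 24 = 10.0000; 15.0000 mod 24 = 15.0000; 9.3000 mod 24 = 9.3000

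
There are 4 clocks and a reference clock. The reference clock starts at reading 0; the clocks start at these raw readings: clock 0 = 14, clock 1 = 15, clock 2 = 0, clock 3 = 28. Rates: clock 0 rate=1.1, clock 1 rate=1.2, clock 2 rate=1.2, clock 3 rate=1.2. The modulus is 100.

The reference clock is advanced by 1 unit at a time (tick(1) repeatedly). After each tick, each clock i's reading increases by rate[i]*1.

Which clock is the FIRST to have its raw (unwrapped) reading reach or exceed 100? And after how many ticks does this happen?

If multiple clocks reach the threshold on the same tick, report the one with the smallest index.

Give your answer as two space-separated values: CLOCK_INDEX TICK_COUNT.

Answer: 3 60

Derivation:
clock 0: start=14, rate=1.1, needs 100-14 = 86; ticks = ceil(86/1.1) = ceil(78.1818) = 79; reading at tick 79 = 14 + 1.1*79 = 100.9000
clock 1: start=15, rate=1.2, needs 100-15 = 85; ticks = ceil(85/1.2) = ceil(70.8333) = 71; reading at tick 71 = 15 + 1.2*71 = 100.2000
clock 2: start=0, rate=1.2, needs 100-0 = 100; ticks = ceil(100/1.2) = ceil(83.3333) = 84; reading at tick 84 = 0 + 1.2*84 = 100.8000
clock 3: start=28, rate=1.2, needs 100-28 = 72; ticks = ceil(72/1.2) = ceil(60.0000) = 60; reading at tick 60 = 28 + 1.2*60 = 100.0000
Minimum tick count = 60; winners = [3]; smallest index = 3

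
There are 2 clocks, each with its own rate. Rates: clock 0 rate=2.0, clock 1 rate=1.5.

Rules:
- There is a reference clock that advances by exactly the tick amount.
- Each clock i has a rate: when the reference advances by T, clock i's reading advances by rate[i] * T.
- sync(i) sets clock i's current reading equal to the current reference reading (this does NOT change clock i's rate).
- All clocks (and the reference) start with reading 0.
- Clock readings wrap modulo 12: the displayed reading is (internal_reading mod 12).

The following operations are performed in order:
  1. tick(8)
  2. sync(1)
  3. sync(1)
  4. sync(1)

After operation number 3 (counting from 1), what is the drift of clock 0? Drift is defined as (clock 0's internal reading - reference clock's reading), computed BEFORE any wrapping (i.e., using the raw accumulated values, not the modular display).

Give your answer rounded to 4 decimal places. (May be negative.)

After op 1 tick(8): ref=8.0000 raw=[16.0000 12.0000]
After op 2 sync(1): ref=8.0000 raw=[16.0000 8.0000]
After op 3 sync(1): ref=8.0000 raw=[16.0000 8.0000]
Drift of clock 0 after op 3: 16.0000 - 8.0000 = 8.0000

Answer: 8.0000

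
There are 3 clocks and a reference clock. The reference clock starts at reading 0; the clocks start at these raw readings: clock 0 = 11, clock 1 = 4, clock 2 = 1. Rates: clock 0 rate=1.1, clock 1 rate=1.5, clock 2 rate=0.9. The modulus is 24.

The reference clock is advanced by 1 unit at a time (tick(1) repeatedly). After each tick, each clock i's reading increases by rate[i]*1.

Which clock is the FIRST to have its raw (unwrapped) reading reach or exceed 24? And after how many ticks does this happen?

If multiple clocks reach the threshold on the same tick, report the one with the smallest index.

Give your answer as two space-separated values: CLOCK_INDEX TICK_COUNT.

Answer: 0 12

Derivation:
clock 0: start=11, rate=1.1, needs 24-11 = 13; ticks = ceil(13/1.1) = ceil(11.8182) = 12; reading at tick 12 = 11 + 1.1*12 = 24.2000
clock 1: start=4, rate=1.5, needs 24-4 = 20; ticks = ceil(20/1.5) = ceil(13.3333) = 14; reading at tick 14 = 4 + 1.5*14 = 25.0000
clock 2: start=1, rate=0.9, needs 24-1 = 23; ticks = ceil(23/0.9) = ceil(25.5556) = 26; reading at tick 26 = 1 + 0.9*26 = 24.4000
Minimum tick count = 12; winners = [0]; smallest index = 0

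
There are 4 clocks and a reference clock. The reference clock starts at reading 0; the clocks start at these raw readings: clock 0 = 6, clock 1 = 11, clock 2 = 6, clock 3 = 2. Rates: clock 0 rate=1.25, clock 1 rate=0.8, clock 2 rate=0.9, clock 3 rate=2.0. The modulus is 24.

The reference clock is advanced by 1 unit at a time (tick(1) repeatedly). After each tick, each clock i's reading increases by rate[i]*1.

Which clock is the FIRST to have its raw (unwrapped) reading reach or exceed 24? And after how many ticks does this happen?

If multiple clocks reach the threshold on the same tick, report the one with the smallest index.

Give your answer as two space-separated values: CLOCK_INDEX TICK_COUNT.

Answer: 3 11

Derivation:
clock 0: start=6, rate=1.25, needs 24-6 = 18; ticks = ceil(18/1.25) = ceil(14.4000) = 15; reading at tick 15 = 6 + 1.25*15 = 24.7500
clock 1: start=11, rate=0.8, needs 24-11 = 13; ticks = ceil(13/0.8) = ceil(16.2500) = 17; reading at tick 17 = 11 + 0.8*17 = 24.6000
clock 2: start=6, rate=0.9, needs 24-6 = 18; ticks = ceil(18/0.9) = ceil(20.0000) = 20; reading at tick 20 = 6 + 0.9*20 = 24.0000
clock 3: start=2, rate=2.0, needs 24-2 = 22; ticks = ceil(22/2.0) = ceil(11.0000) = 11; reading at tick 11 = 2 + 2.0*11 = 24.0000
Minimum tick count = 11; winners = [3]; smallest index = 3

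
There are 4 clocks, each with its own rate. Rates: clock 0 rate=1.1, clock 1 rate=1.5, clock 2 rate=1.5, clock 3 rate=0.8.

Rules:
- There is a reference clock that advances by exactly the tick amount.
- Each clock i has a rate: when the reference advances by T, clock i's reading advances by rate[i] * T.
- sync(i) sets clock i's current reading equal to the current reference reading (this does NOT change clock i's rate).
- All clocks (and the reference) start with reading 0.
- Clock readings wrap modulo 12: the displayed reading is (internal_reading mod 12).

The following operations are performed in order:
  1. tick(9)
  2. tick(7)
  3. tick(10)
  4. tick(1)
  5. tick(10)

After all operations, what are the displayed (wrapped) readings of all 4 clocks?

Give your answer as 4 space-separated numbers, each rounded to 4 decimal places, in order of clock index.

Answer: 4.7000 7.5000 7.5000 5.6000

Derivation:
After op 1 tick(9): ref=9.0000 raw=[9.9000 13.5000 13.5000 7.2000]
After op 2 tick(7): ref=16.0000 raw=[17.6000 24.0000 24.0000 12.8000]
After op 3 tick(10): ref=26.0000 raw=[28.6000 39.0000 39.0000 20.8000]
After op 4 tick(1): ref=27.0000 raw=[29.7000 40.5000 40.5000 21.6000]
After op 5 tick(10): ref=37.0000 raw=[40.7000 55.5000 55.5000 29.6000]
Wrap final raw readings (mod 12): 40.7000 mod 12 = 4.7000; 55.5000 mod 12 = 7.5000; 55.5000 mod 12 = 7.5000; 29.6000 mod 12 = 5.6000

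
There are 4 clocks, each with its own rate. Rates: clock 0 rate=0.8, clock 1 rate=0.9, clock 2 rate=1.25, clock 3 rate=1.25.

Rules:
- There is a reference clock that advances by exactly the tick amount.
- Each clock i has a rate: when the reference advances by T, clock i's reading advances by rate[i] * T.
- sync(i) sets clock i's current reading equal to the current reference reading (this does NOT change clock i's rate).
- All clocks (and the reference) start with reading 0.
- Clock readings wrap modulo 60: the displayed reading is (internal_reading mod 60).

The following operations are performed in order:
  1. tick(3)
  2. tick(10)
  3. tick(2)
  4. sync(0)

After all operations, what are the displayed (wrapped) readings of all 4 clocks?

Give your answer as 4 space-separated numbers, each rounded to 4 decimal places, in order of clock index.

After op 1 tick(3): ref=3.0000 raw=[2.4000 2.7000 3.7500 3.7500]
After op 2 tick(10): ref=13.0000 raw=[10.4000 11.7000 16.2500 16.2500]
After op 3 tick(2): ref=15.0000 raw=[12.0000 13.5000 18.7500 18.7500]
After op 4 sync(0): ref=15.0000 raw=[15.0000 13.5000 18.7500 18.7500]
Wrap final raw readings (mod 60): 15.0000 mod 60 = 15.0000; 13.5000 mod 60 = 13.5000; 18.7500 mod 60 = 18.7500; 18.7500 mod 60 = 18.7500

Answer: 15.0000 13.5000 18.7500 18.7500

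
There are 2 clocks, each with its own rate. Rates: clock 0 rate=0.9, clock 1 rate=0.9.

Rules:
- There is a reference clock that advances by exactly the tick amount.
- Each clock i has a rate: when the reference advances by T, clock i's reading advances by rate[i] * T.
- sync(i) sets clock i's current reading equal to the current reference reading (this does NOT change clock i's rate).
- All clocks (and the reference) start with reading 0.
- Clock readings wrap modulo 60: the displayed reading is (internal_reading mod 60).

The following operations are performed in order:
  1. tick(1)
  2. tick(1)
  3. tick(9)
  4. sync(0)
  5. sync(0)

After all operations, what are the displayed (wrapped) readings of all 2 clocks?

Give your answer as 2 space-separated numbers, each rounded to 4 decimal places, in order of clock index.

Answer: 11.0000 9.9000

Derivation:
After op 1 tick(1): ref=1.0000 raw=[0.9000 0.9000]
After op 2 tick(1): ref=2.0000 raw=[1.8000 1.8000]
After op 3 tick(9): ref=11.0000 raw=[9.9000 9.9000]
After op 4 sync(0): ref=11.0000 raw=[11.0000 9.9000]
After op 5 sync(0): ref=11.0000 raw=[11.0000 9.9000]
Wrap final raw readings (mod 60): 11.0000 mod 60 = 11.0000; 9.9000 mod 60 = 9.9000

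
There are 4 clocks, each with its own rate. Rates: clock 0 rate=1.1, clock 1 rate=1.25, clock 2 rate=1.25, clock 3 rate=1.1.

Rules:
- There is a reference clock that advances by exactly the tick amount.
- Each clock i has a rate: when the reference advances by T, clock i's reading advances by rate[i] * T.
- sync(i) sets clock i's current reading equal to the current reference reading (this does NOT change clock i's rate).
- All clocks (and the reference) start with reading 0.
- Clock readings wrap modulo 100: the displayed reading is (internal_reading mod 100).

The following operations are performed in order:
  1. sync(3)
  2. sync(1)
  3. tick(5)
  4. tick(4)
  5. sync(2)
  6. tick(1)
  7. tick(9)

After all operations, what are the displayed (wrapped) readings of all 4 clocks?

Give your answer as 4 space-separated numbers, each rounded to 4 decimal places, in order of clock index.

After op 1 sync(3): ref=0.0000 raw=[0.0000 0.0000 0.0000 0.0000]
After op 2 sync(1): ref=0.0000 raw=[0.0000 0.0000 0.0000 0.0000]
After op 3 tick(5): ref=5.0000 raw=[5.5000 6.2500 6.2500 5.5000]
After op 4 tick(4): ref=9.0000 raw=[9.9000 11.2500 11.2500 9.9000]
After op 5 sync(2): ref=9.0000 raw=[9.9000 11.2500 9.0000 9.9000]
After op 6 tick(1): ref=10.0000 raw=[11.0000 12.5000 10.2500 11.0000]
After op 7 tick(9): ref=19.0000 raw=[20.9000 23.7500 21.5000 20.9000]
Wrap final raw readings (mod 100): 20.9000 mod 100 = 20.9000; 23.7500 mod 100 = 23.7500; 21.5000 mod 100 = 21.5000; 20.9000 mod 100 = 20.9000

Answer: 20.9000 23.7500 21.5000 20.9000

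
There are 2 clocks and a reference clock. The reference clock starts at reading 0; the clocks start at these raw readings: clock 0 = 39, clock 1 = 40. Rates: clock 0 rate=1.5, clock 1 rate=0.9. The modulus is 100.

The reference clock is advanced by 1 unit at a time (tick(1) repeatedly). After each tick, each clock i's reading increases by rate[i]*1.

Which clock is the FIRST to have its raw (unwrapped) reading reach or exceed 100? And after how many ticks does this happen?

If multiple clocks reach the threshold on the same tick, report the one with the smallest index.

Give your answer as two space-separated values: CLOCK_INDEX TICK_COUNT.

Answer: 0 41

Derivation:
clock 0: start=39, rate=1.5, needs 100-39 = 61; ticks = ceil(61/1.5) = ceil(40.6667) = 41; reading at tick 41 = 39 + 1.5*41 = 100.5000
clock 1: start=40, rate=0.9, needs 100-40 = 60; ticks = ceil(60/0.9) = ceil(66.6667) = 67; reading at tick 67 = 40 + 0.9*67 = 100.3000
Minimum tick count = 41; winners = [0]; smallest index = 0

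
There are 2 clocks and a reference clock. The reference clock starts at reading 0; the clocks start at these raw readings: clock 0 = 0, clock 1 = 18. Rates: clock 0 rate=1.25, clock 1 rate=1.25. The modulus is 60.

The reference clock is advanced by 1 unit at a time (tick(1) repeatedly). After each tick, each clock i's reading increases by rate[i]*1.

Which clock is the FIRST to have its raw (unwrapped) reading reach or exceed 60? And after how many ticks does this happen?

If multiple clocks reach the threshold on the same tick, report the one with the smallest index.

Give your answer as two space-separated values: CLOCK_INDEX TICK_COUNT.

clock 0: start=0, rate=1.25, needs 60-0 = 60; ticks = ceil(60/1.25) = ceil(48.0000) = 48; reading at tick 48 = 0 + 1.25*48 = 60.0000
clock 1: start=18, rate=1.25, needs 60-18 = 42; ticks = ceil(42/1.25) = ceil(33.6000) = 34; reading at tick 34 = 18 + 1.25*34 = 60.5000
Minimum tick count = 34; winners = [1]; smallest index = 1

Answer: 1 34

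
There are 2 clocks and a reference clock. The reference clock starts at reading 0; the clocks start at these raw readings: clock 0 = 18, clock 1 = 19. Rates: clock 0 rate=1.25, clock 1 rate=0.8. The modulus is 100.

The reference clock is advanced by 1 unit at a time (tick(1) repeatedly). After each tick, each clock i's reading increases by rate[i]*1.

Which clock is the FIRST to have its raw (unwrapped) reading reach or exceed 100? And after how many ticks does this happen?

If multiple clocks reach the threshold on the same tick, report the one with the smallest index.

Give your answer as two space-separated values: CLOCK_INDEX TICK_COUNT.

Answer: 0 66

Derivation:
clock 0: start=18, rate=1.25, needs 100-18 = 82; ticks = ceil(82/1.25) = ceil(65.6000) = 66; reading at tick 66 = 18 + 1.25*66 = 100.5000
clock 1: start=19, rate=0.8, needs 100-19 = 81; ticks = ceil(81/0.8) = ceil(101.2500) = 102; reading at tick 102 = 19 + 0.8*102 = 100.6000
Minimum tick count = 66; winners = [0]; smallest index = 0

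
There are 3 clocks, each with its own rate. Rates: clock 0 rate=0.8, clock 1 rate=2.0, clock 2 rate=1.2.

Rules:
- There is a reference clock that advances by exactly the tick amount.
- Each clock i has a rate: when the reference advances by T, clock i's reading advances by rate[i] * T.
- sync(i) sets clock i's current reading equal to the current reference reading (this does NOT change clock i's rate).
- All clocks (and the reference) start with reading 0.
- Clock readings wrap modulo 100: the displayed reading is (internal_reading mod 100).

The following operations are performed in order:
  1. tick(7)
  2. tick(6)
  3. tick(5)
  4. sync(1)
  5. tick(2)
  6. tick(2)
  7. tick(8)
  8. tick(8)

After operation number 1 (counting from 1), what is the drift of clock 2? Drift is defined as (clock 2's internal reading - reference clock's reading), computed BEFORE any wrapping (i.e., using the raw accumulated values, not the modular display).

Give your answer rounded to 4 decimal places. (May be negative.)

After op 1 tick(7): ref=7.0000 raw=[5.6000 14.0000 8.4000]
Drift of clock 2 after op 1: 8.4000 - 7.0000 = 1.4000

Answer: 1.4000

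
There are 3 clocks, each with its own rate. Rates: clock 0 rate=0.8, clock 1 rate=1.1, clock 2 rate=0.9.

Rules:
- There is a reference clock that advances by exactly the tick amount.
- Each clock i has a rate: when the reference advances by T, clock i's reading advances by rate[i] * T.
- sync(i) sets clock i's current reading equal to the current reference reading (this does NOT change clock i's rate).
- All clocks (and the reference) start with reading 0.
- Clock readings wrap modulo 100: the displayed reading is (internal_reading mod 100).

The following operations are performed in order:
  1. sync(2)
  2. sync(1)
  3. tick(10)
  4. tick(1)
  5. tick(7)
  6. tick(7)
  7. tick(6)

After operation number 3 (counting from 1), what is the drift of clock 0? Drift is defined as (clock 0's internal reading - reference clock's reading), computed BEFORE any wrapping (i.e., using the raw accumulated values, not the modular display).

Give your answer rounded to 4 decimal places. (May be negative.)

After op 1 sync(2): ref=0.0000 raw=[0.0000 0.0000 0.0000]
After op 2 sync(1): ref=0.0000 raw=[0.0000 0.0000 0.0000]
After op 3 tick(10): ref=10.0000 raw=[8.0000 11.0000 9.0000]
Drift of clock 0 after op 3: 8.0000 - 10.0000 = -2.0000

Answer: -2.0000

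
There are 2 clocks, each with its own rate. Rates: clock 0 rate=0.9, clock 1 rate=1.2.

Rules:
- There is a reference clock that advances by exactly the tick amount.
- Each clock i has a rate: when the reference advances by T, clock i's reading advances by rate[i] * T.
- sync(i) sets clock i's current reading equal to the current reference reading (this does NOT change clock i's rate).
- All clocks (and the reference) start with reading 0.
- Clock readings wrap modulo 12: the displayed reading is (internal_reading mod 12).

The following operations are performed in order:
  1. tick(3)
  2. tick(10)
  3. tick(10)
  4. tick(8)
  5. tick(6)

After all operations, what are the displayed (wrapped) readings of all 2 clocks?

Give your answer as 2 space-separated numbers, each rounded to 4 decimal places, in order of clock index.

After op 1 tick(3): ref=3.0000 raw=[2.7000 3.6000]
After op 2 tick(10): ref=13.0000 raw=[11.7000 15.6000]
After op 3 tick(10): ref=23.0000 raw=[20.7000 27.6000]
After op 4 tick(8): ref=31.0000 raw=[27.9000 37.2000]
After op 5 tick(6): ref=37.0000 raw=[33.3000 44.4000]
Wrap final raw readings (mod 12): 33.3000 mod 12 = 9.3000; 44.4000 mod 12 = 8.4000

Answer: 9.3000 8.4000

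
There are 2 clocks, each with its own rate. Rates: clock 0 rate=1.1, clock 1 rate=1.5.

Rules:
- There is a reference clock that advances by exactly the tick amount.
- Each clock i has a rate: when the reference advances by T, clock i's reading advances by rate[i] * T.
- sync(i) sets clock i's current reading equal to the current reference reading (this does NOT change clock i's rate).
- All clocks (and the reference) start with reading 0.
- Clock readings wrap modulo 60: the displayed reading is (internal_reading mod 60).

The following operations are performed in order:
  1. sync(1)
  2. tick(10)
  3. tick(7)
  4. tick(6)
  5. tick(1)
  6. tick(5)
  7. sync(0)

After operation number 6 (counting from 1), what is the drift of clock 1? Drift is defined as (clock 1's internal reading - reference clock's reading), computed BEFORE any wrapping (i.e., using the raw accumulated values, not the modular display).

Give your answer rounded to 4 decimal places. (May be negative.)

Answer: 14.5000

Derivation:
After op 1 sync(1): ref=0.0000 raw=[0.0000 0.0000]
After op 2 tick(10): ref=10.0000 raw=[11.0000 15.0000]
After op 3 tick(7): ref=17.0000 raw=[18.7000 25.5000]
After op 4 tick(6): ref=23.0000 raw=[25.3000 34.5000]
After op 5 tick(1): ref=24.0000 raw=[26.4000 36.0000]
After op 6 tick(5): ref=29.0000 raw=[31.9000 43.5000]
Drift of clock 1 after op 6: 43.5000 - 29.0000 = 14.5000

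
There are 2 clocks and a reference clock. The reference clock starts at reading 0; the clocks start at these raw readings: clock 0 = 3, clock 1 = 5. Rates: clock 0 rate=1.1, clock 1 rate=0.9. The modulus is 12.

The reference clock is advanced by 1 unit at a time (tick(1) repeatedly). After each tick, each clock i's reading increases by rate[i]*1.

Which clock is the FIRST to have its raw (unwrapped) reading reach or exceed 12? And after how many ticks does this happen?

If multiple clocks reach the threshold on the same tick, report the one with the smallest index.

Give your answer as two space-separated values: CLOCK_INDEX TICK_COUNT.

Answer: 1 8

Derivation:
clock 0: start=3, rate=1.1, needs 12-3 = 9; ticks = ceil(9/1.1) = ceil(8.1818) = 9; reading at tick 9 = 3 + 1.1*9 = 12.9000
clock 1: start=5, rate=0.9, needs 12-5 = 7; ticks = ceil(7/0.9) = ceil(7.7778) = 8; reading at tick 8 = 5 + 0.9*8 = 12.2000
Minimum tick count = 8; winners = [1]; smallest index = 1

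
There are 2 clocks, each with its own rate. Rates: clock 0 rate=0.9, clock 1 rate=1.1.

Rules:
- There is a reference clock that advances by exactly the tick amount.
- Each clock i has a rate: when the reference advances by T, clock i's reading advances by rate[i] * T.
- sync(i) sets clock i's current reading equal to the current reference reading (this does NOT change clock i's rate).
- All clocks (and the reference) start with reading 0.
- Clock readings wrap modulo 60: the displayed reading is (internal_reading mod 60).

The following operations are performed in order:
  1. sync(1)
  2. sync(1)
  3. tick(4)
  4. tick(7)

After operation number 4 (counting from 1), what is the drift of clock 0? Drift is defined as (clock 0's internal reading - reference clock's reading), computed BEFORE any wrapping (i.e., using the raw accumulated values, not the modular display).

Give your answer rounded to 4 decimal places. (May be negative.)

Answer: -1.1000

Derivation:
After op 1 sync(1): ref=0.0000 raw=[0.0000 0.0000]
After op 2 sync(1): ref=0.0000 raw=[0.0000 0.0000]
After op 3 tick(4): ref=4.0000 raw=[3.6000 4.4000]
After op 4 tick(7): ref=11.0000 raw=[9.9000 12.1000]
Drift of clock 0 after op 4: 9.9000 - 11.0000 = -1.1000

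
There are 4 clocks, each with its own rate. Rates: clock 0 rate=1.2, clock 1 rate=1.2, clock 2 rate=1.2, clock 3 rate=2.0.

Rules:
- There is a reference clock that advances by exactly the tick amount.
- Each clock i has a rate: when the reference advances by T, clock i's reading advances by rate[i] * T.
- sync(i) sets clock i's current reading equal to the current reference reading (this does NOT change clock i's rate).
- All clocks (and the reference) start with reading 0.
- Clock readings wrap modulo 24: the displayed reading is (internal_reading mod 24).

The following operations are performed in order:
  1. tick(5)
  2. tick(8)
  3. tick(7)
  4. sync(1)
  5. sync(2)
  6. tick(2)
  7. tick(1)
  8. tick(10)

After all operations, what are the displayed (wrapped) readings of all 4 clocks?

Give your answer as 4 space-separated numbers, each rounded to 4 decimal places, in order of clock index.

After op 1 tick(5): ref=5.0000 raw=[6.0000 6.0000 6.0000 10.0000]
After op 2 tick(8): ref=13.0000 raw=[15.6000 15.6000 15.6000 26.0000]
After op 3 tick(7): ref=20.0000 raw=[24.0000 24.0000 24.0000 40.0000]
After op 4 sync(1): ref=20.0000 raw=[24.0000 20.0000 24.0000 40.0000]
After op 5 sync(2): ref=20.0000 raw=[24.0000 20.0000 20.0000 40.0000]
After op 6 tick(2): ref=22.0000 raw=[26.4000 22.4000 22.4000 44.0000]
After op 7 tick(1): ref=23.0000 raw=[27.6000 23.6000 23.6000 46.0000]
After op 8 tick(10): ref=33.0000 raw=[39.6000 35.6000 35.6000 66.0000]
Wrap final raw readings (mod 24): 39.6000 mod 24 = 15.6000; 35.6000 mod 24 = 11.6000; 35.6000 mod 24 = 11.6000; 66.0000 mod 24 = 18.0000

Answer: 15.6000 11.6000 11.6000 18.0000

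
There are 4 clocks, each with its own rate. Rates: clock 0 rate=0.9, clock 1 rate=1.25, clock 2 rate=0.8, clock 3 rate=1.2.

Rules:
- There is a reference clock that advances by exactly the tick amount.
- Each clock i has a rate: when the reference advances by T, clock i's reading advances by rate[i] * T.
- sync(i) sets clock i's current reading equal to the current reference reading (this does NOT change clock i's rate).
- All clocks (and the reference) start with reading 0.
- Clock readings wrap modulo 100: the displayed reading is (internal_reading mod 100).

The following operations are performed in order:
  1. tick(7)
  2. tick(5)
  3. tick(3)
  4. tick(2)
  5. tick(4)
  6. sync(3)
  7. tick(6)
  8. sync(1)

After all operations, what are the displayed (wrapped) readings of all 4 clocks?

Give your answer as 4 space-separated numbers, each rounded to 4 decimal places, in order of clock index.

Answer: 24.3000 27.0000 21.6000 28.2000

Derivation:
After op 1 tick(7): ref=7.0000 raw=[6.3000 8.7500 5.6000 8.4000]
After op 2 tick(5): ref=12.0000 raw=[10.8000 15.0000 9.6000 14.4000]
After op 3 tick(3): ref=15.0000 raw=[13.5000 18.7500 12.0000 18.0000]
After op 4 tick(2): ref=17.0000 raw=[15.3000 21.2500 13.6000 20.4000]
After op 5 tick(4): ref=21.0000 raw=[18.9000 26.2500 16.8000 25.2000]
After op 6 sync(3): ref=21.0000 raw=[18.9000 26.2500 16.8000 21.0000]
After op 7 tick(6): ref=27.0000 raw=[24.3000 33.7500 21.6000 28.2000]
After op 8 sync(1): ref=27.0000 raw=[24.3000 27.0000 21.6000 28.2000]
Wrap final raw readings (mod 100): 24.3000 mod 100 = 24.3000; 27.0000 mod 100 = 27.0000; 21.6000 mod 100 = 21.6000; 28.2000 mod 100 = 28.2000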